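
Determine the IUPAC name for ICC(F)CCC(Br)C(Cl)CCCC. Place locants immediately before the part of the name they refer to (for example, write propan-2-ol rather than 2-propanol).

5-bromo-6-chloro-2-fluoro-1-iododecane

The longest continuous carbon chain has 10 atoms, so the parent hydride is decane.
Choose the numbering such that the substituent locant set {1,2,5,6} is lower than {5,6,9,10} at the first point of difference.
That gives a bromo group at C-5; a chloro group at C-6; a fluoro group at C-2; an iodo group at C-1.
The substituents are ordered alphabetically, ignoring any di-/tri- multipliers.
Putting it together: 5-bromo-6-chloro-2-fluoro-1-iododecane.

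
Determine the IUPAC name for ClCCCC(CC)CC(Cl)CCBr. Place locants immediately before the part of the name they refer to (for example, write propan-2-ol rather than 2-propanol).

1-bromo-3,8-dichloro-5-ethyloctane

The longest continuous carbon chain has 8 atoms, so the parent hydride is octane.
Number the chain so that the substituent locant set {1,3,5,8} is lower than {1,4,6,8} at the first point of difference.
That gives a bromo group at C-1; chloro groups at C-3 and C-8; an ethyl group at C-5.
The substituents are ordered alphabetically, ignoring any di-/tri- multipliers.
The name is 1-bromo-3,8-dichloro-5-ethyloctane.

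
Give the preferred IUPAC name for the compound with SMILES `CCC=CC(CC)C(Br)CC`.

The longest carbon chain that includes the multiple bond has 8 carbons, so the parent hydride is octane.
A C=C double bond in the chain gives the infix -ene-.
The numbering direction is chosen so that numbering from this end puts the double bond at C-3 rather than C-5.
With this numbering: the double bond between C-3 and C-4; a bromo group at C-6; an ethyl group at C-5.
The substituents are ordered alphabetically, ignoring any di-/tri- multipliers.
Assembling the pieces gives 6-bromo-5-ethyloct-3-ene.

6-bromo-5-ethyloct-3-ene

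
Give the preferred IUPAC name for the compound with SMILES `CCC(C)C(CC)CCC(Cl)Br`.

1-bromo-1-chloro-4-ethyl-5-methylheptane

The longest carbon chain is 7 atoms: the parent is heptane.
The numbering direction is chosen so that the substituent locant set {1,1,4,5} is lower than {3,4,7,7} at the first point of difference.
This places a bromo group at C-1; a chloro group at C-1; an ethyl group at C-4; a methyl group at C-5.
Substituent prefixes are cited in alphabetical order (multiplying prefixes like di-/tri- are ignored for ordering).
The name is 1-bromo-1-chloro-4-ethyl-5-methylheptane.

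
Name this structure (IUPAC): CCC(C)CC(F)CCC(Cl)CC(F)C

The longest continuous carbon chain has 11 atoms, so the parent hydride is undecane.
Choose the numbering such that the substituent locant set {2,4,7,9} is lower than {3,5,8,10} at the first point of difference.
With this numbering: a chloro group at C-4; fluoro groups at C-2 and C-7; a methyl group at C-9.
Substituent prefixes are cited in alphabetical order (multiplying prefixes like di-/tri- are ignored for ordering).
Assembling the pieces gives 4-chloro-2,7-difluoro-9-methylundecane.

4-chloro-2,7-difluoro-9-methylundecane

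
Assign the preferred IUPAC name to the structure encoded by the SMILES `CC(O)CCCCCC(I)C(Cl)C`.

9-chloro-8-iododecan-2-ol

The longest chain bearing the –OH group is 10 carbons long (decane).
The highest-priority functional group is an alcohol (–OH), so the name ends in -ol.
The numbering direction is chosen so that numbering from this end puts the hydroxyl group at C-2 rather than C-9.
With this numbering: the hydroxyl at C-2; a chloro group at C-9; an iodo group at C-8.
Substituent prefixes are cited in alphabetical order (multiplying prefixes like di-/tri- are ignored for ordering).
The name is 9-chloro-8-iododecan-2-ol.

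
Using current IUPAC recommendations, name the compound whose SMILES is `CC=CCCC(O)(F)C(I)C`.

The longest chain bearing the –OH group and the multiple bond is 8 carbons long (octane).
An alcohol (–OH) is the principal characteristic group, giving the suffix -ol.
The chain contains a C=C double bond, so the unsaturation ending is -ene.
The numbering direction is chosen so that numbering from this end puts the hydroxyl group at C-3 rather than C-6.
With this numbering: the hydroxyl at C-3; the double bond between C-6 and C-7; a fluoro group at C-3; an iodo group at C-2.
The substituents are ordered alphabetically, ignoring any di-/tri- multipliers.
Putting it together: 3-fluoro-2-iodooct-6-en-3-ol.

3-fluoro-2-iodooct-6-en-3-ol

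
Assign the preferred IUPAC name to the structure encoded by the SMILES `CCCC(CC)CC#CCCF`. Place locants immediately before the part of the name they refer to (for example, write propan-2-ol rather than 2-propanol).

6-ethyl-1-fluoronon-3-yne

Counting along the main chain through the multiple bond gives 9 carbons: the parent is nonane.
A C≡C triple bond in the chain gives the infix -yne-.
Choose the numbering such that numbering from this end puts the triple bond at C-3 rather than C-6.
That gives the triple bond between C-3 and C-4; an ethyl group at C-6; a fluoro group at C-1.
The substituents are ordered alphabetically, ignoring any di-/tri- multipliers.
Assembling the pieces gives 6-ethyl-1-fluoronon-3-yne.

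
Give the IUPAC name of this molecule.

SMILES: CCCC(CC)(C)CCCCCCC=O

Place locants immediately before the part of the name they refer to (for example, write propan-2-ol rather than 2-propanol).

The longest chain bearing the –CHO group is 11 carbons long (undecane).
The highest-priority functional group is an aldehyde (terminal –CHO), so the name ends in -al.
Number the chain so that the aldehyde carbon is C-1 by definition.
That gives an ethyl group at C-8; a methyl group at C-8.
Prefixes are listed alphabetically: ethyl, methyl.
Assembling the pieces gives 8-ethyl-8-methylundecanal.

8-ethyl-8-methylundecanal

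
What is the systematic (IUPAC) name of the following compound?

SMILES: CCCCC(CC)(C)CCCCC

5-ethyl-5-methyldecane

The longest carbon chain is 10 atoms: the parent is decane.
Choose the numbering such that the substituent locant set {5,5} is lower than {6,6} at the first point of difference.
This places an ethyl group at C-5; a methyl group at C-5.
Substituent prefixes are cited in alphabetical order (multiplying prefixes like di-/tri- are ignored for ordering).
The name is 5-ethyl-5-methyldecane.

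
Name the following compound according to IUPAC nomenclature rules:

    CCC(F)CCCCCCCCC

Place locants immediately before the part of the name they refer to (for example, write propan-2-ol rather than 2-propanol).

The longest continuous carbon chain has 12 atoms, so the parent hydride is dodecane.
Choose the numbering such that the substituent locant set {3} is lower than {10} at the first point of difference.
That gives a fluoro group at C-3.
Assembling the pieces gives 3-fluorododecane.

3-fluorododecane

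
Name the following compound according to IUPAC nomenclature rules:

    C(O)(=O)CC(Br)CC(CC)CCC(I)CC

3-bromo-5-ethyl-8-iododecanoic acid

Counting along the main chain through the –COOH group gives 10 carbons: the parent is decane.
The principal characteristic group is a carboxylic acid (terminal –COOH), named with the suffix -oic acid.
The numbering direction is chosen so that the carboxylic acid carbon is C-1 by definition.
With this numbering: a bromo group at C-3; an ethyl group at C-5; an iodo group at C-8.
The substituents are ordered alphabetically, ignoring any di-/tri- multipliers.
Assembling the pieces gives 3-bromo-5-ethyl-8-iododecanoic acid.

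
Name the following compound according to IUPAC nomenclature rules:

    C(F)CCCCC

1-fluorohexane

The longest continuous carbon chain has 6 atoms, so the parent hydride is hexane.
The numbering direction is chosen so that the substituent locant set {1} is lower than {6} at the first point of difference.
With this numbering: a fluoro group at C-1.
Assembling the pieces gives 1-fluorohexane.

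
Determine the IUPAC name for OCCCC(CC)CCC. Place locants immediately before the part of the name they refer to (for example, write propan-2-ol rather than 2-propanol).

4-ethylheptan-1-ol

The longest carbon chain that includes the –OH group has 7 carbons, so the parent hydride is heptane.
The principal characteristic group is an alcohol (–OH), named with the suffix -ol.
The numbering direction is chosen so that numbering from this end puts the hydroxyl group at C-1 rather than C-7.
With this numbering: the hydroxyl at C-1; an ethyl group at C-4.
Putting it together: 4-ethylheptan-1-ol.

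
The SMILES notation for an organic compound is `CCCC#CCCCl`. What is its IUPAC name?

1-chlorohept-3-yne

The longest chain bearing the multiple bond is 7 carbons long (heptane).
A C≡C triple bond in the chain gives the infix -yne-.
Number the chain so that numbering from this end puts the triple bond at C-3 rather than C-4.
With this numbering: the triple bond between C-3 and C-4; a chloro group at C-1.
Putting it together: 1-chlorohept-3-yne.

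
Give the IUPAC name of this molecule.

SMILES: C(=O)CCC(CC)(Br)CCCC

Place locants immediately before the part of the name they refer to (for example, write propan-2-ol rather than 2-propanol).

Counting along the main chain through the –CHO group gives 8 carbons: the parent is octane.
The principal characteristic group is an aldehyde (terminal –CHO), named with the suffix -al.
Choose the numbering such that the aldehyde carbon is C-1 by definition.
With this numbering: a bromo group at C-4; an ethyl group at C-4.
The substituents are ordered alphabetically, ignoring any di-/tri- multipliers.
Assembling the pieces gives 4-bromo-4-ethyloctanal.

4-bromo-4-ethyloctanal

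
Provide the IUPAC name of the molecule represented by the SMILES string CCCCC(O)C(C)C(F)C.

The longest carbon chain that includes the –OH group has 8 carbons, so the parent hydride is octane.
An alcohol (–OH) is the principal characteristic group, giving the suffix -ol.
Choose the numbering such that numbering from this end puts the hydroxyl group at C-4 rather than C-5.
This places the hydroxyl at C-4; a fluoro group at C-2; a methyl group at C-3.
Prefixes are listed alphabetically: fluoro, methyl.
The name is 2-fluoro-3-methyloctan-4-ol.

2-fluoro-3-methyloctan-4-ol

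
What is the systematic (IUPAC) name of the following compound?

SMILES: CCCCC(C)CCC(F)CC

The longest carbon chain is 10 atoms: the parent is decane.
The numbering direction is chosen so that the substituent locant set {3,6} is lower than {5,8} at the first point of difference.
With this numbering: a fluoro group at C-3; a methyl group at C-6.
The substituents are ordered alphabetically, ignoring any di-/tri- multipliers.
Putting it together: 3-fluoro-6-methyldecane.

3-fluoro-6-methyldecane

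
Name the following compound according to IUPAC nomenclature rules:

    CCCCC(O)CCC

Counting along the main chain through the –OH group gives 8 carbons: the parent is octane.
The principal characteristic group is an alcohol (–OH), named with the suffix -ol.
Choose the numbering such that numbering from this end puts the hydroxyl group at C-4 rather than C-5.
This places the hydroxyl at C-4.
Assembling the pieces gives octan-4-ol.

octan-4-ol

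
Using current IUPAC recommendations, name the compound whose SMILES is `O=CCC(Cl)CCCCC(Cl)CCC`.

3,8-dichloroundecanal

The longest carbon chain that includes the –CHO group has 11 carbons, so the parent hydride is undecane.
The highest-priority functional group is an aldehyde (terminal –CHO), so the name ends in -al.
Choose the numbering such that the aldehyde carbon is C-1 by definition.
With this numbering: chloro groups at C-3 and C-8.
Putting it together: 3,8-dichloroundecanal.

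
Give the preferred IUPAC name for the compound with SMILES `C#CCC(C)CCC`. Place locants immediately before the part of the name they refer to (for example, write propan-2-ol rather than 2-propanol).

The longest chain bearing the multiple bond is 7 carbons long (heptane).
There is one C≡C triple bond, indicated by the ending -yne.
The numbering direction is chosen so that numbering from this end puts the triple bond at C-1 rather than C-6.
This places the triple bond between C-1 and C-2; a methyl group at C-4.
The name is 4-methylhept-1-yne.

4-methylhept-1-yne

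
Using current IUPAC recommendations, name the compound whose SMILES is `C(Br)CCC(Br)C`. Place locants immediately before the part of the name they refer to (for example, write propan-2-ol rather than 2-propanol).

1,4-dibromopentane

The longest continuous carbon chain has 5 atoms, so the parent hydride is pentane.
Number the chain so that the substituent locant set {1,4} is lower than {2,5} at the first point of difference.
That gives bromo groups at C-1 and C-4.
Assembling the pieces gives 1,4-dibromopentane.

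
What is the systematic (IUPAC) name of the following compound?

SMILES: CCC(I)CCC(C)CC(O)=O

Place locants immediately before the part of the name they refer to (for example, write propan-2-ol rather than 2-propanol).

The longest carbon chain that includes the –COOH group has 8 carbons, so the parent hydride is octane.
The principal characteristic group is a carboxylic acid (terminal –COOH), named with the suffix -oic acid.
Number the chain so that the carboxylic acid carbon is C-1 by definition.
With this numbering: an iodo group at C-6; a methyl group at C-3.
Substituent prefixes are cited in alphabetical order (multiplying prefixes like di-/tri- are ignored for ordering).
The name is 6-iodo-3-methyloctanoic acid.

6-iodo-3-methyloctanoic acid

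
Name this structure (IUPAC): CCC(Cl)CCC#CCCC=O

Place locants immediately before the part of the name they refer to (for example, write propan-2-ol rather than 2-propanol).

8-chlorodec-4-ynal

Counting along the main chain through the –CHO group and the multiple bond gives 10 carbons: the parent is decane.
An aldehyde (terminal –CHO) is the principal characteristic group, giving the suffix -al.
There is one C≡C triple bond, indicated by the ending -yne.
The numbering direction is chosen so that the aldehyde carbon is C-1 by definition.
That gives the triple bond between C-4 and C-5; a chloro group at C-8.
Putting it together: 8-chlorodec-4-ynal.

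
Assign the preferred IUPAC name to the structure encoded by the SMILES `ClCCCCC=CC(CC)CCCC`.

1-chloro-7-ethylundec-5-ene

The longest chain bearing the multiple bond is 11 carbons long (undecane).
The chain contains a C=C double bond, so the unsaturation ending is -ene.
The numbering direction is chosen so that numbering from this end puts the double bond at C-5 rather than C-6.
This places the double bond between C-5 and C-6; a chloro group at C-1; an ethyl group at C-7.
Substituent prefixes are cited in alphabetical order (multiplying prefixes like di-/tri- are ignored for ordering).
Assembling the pieces gives 1-chloro-7-ethylundec-5-ene.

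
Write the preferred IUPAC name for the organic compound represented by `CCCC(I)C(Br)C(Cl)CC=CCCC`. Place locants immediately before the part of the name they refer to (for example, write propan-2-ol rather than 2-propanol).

Counting along the main chain through the multiple bond gives 12 carbons: the parent is dodecane.
The chain contains a C=C double bond, so the unsaturation ending is -ene.
Choose the numbering such that numbering from this end puts the double bond at C-4 rather than C-8.
That gives the double bond between C-4 and C-5; a bromo group at C-8; a chloro group at C-7; an iodo group at C-9.
Substituent prefixes are cited in alphabetical order (multiplying prefixes like di-/tri- are ignored for ordering).
Assembling the pieces gives 8-bromo-7-chloro-9-iodododec-4-ene.

8-bromo-7-chloro-9-iodododec-4-ene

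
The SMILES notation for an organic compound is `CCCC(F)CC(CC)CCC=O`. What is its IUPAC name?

The longest chain bearing the –CHO group is 9 carbons long (nonane).
The principal characteristic group is an aldehyde (terminal –CHO), named with the suffix -al.
The numbering direction is chosen so that the aldehyde carbon is C-1 by definition.
With this numbering: an ethyl group at C-4; a fluoro group at C-6.
Substituent prefixes are cited in alphabetical order (multiplying prefixes like di-/tri- are ignored for ordering).
Putting it together: 4-ethyl-6-fluorononanal.

4-ethyl-6-fluorononanal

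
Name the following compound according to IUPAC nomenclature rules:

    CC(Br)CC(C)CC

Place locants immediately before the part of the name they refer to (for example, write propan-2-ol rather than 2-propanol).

2-bromo-4-methylhexane

The longest continuous carbon chain has 6 atoms, so the parent hydride is hexane.
The numbering direction is chosen so that the substituent locant set {2,4} is lower than {3,5} at the first point of difference.
That gives a bromo group at C-2; a methyl group at C-4.
The substituents are ordered alphabetically, ignoring any di-/tri- multipliers.
Putting it together: 2-bromo-4-methylhexane.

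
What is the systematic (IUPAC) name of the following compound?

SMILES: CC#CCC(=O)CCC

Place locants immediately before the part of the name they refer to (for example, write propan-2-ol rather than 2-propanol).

oct-6-yn-4-one

Counting along the main chain through the carbonyl and the multiple bond gives 8 carbons: the parent is octane.
The highest-priority functional group is a ketone (C=O on an internal carbon), so the name ends in -one.
The chain contains a C≡C triple bond, so the unsaturation ending is -yne.
Choose the numbering such that numbering from this end puts the carbonyl group at C-4 rather than C-5.
That gives the carbonyl at C-4; the triple bond between C-6 and C-7.
Assembling the pieces gives oct-6-yn-4-one.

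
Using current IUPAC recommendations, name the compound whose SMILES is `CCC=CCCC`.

hept-3-ene

The longest chain bearing the multiple bond is 7 carbons long (heptane).
A C=C double bond in the chain gives the infix -ene-.
Choose the numbering such that numbering from this end puts the double bond at C-3 rather than C-4.
This places the double bond between C-3 and C-4.
The name is hept-3-ene.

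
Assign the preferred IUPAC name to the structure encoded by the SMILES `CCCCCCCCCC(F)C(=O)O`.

The longest carbon chain that includes the –COOH group has 11 carbons, so the parent hydride is undecane.
The principal characteristic group is a carboxylic acid (terminal –COOH), named with the suffix -oic acid.
Number the chain so that the carboxylic acid carbon is C-1 by definition.
That gives a fluoro group at C-2.
Putting it together: 2-fluoroundecanoic acid.

2-fluoroundecanoic acid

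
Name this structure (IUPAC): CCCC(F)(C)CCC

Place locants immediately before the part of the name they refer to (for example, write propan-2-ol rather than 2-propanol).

The parent chain contains 7 carbons (heptane).
Both numbering directions give the same locant set; either may be used.
This places a fluoro group at C-4; a methyl group at C-4.
The substituents are ordered alphabetically, ignoring any di-/tri- multipliers.
Putting it together: 4-fluoro-4-methylheptane.

4-fluoro-4-methylheptane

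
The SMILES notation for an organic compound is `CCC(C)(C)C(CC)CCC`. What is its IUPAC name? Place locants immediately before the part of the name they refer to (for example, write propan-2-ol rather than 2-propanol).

The longest continuous carbon chain has 7 atoms, so the parent hydride is heptane.
Number the chain so that the substituent locant set {3,3,4} is lower than {4,5,5} at the first point of difference.
That gives an ethyl group at C-4; two methyl groups at C-3.
Prefixes are listed alphabetically: ethyl, methyl.
Putting it together: 4-ethyl-3,3-dimethylheptane.

4-ethyl-3,3-dimethylheptane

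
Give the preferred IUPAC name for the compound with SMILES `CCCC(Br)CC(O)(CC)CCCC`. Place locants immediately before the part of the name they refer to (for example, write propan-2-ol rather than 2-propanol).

7-bromo-5-ethyldecan-5-ol

Counting along the main chain through the –OH group gives 10 carbons: the parent is decane.
The principal characteristic group is an alcohol (–OH), named with the suffix -ol.
The numbering direction is chosen so that numbering from this end puts the hydroxyl group at C-5 rather than C-6.
With this numbering: the hydroxyl at C-5; a bromo group at C-7; an ethyl group at C-5.
The substituents are ordered alphabetically, ignoring any di-/tri- multipliers.
Assembling the pieces gives 7-bromo-5-ethyldecan-5-ol.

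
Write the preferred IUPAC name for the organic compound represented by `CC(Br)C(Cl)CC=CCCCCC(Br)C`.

2,11-dibromo-3-chlorododec-5-ene

Counting along the main chain through the multiple bond gives 12 carbons: the parent is dodecane.
There is one C=C double bond, indicated by the ending -ene.
Number the chain so that numbering from this end puts the double bond at C-5 rather than C-7.
With this numbering: the double bond between C-5 and C-6; bromo groups at C-2 and C-11; a chloro group at C-3.
Prefixes are listed alphabetically: bromo, chloro.
The name is 2,11-dibromo-3-chlorododec-5-ene.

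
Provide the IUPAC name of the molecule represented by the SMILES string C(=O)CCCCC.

Counting along the main chain through the –CHO group gives 6 carbons: the parent is hexane.
The highest-priority functional group is an aldehyde (terminal –CHO), so the name ends in -al.
The numbering direction is chosen so that the aldehyde carbon is C-1 by definition.
Putting it together: hexanal.

hexanal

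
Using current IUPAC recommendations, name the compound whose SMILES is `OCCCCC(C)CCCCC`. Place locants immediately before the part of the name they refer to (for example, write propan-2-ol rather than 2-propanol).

5-methyldecan-1-ol

The longest chain bearing the –OH group is 10 carbons long (decane).
An alcohol (–OH) is the principal characteristic group, giving the suffix -ol.
The numbering direction is chosen so that numbering from this end puts the hydroxyl group at C-1 rather than C-10.
This places the hydroxyl at C-1; a methyl group at C-5.
The name is 5-methyldecan-1-ol.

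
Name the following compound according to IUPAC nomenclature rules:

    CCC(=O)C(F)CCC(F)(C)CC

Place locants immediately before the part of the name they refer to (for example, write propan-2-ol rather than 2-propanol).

4,7-difluoro-7-methylnonan-3-one

Counting along the main chain through the carbonyl gives 9 carbons: the parent is nonane.
The principal characteristic group is a ketone (C=O on an internal carbon), named with the suffix -one.
Choose the numbering such that numbering from this end puts the carbonyl group at C-3 rather than C-7.
That gives the carbonyl at C-3; fluoro groups at C-4 and C-7; a methyl group at C-7.
Substituent prefixes are cited in alphabetical order (multiplying prefixes like di-/tri- are ignored for ordering).
Putting it together: 4,7-difluoro-7-methylnonan-3-one.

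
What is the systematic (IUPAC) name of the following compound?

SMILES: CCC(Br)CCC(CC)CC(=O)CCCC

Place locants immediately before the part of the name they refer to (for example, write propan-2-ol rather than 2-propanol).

The longest chain bearing the carbonyl is 12 carbons long (dodecane).
The principal characteristic group is a ketone (C=O on an internal carbon), named with the suffix -one.
Number the chain so that numbering from this end puts the carbonyl group at C-5 rather than C-8.
This places the carbonyl at C-5; a bromo group at C-10; an ethyl group at C-7.
The substituents are ordered alphabetically, ignoring any di-/tri- multipliers.
Assembling the pieces gives 10-bromo-7-ethyldodecan-5-one.

10-bromo-7-ethyldodecan-5-one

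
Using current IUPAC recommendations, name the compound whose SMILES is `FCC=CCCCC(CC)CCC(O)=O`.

4-ethyl-10-fluorodec-8-enoic acid

The longest chain bearing the –COOH group and the multiple bond is 10 carbons long (decane).
The highest-priority functional group is a carboxylic acid (terminal –COOH), so the name ends in -oic acid.
A C=C double bond in the chain gives the infix -ene-.
The numbering direction is chosen so that the carboxylic acid carbon is C-1 by definition.
This places the double bond between C-8 and C-9; an ethyl group at C-4; a fluoro group at C-10.
The substituents are ordered alphabetically, ignoring any di-/tri- multipliers.
The name is 4-ethyl-10-fluorodec-8-enoic acid.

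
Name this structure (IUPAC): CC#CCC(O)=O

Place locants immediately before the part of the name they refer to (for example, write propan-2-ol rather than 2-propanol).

pent-3-ynoic acid

Counting along the main chain through the –COOH group and the multiple bond gives 5 carbons: the parent is pentane.
The principal characteristic group is a carboxylic acid (terminal –COOH), named with the suffix -oic acid.
A C≡C triple bond in the chain gives the infix -yne-.
Choose the numbering such that the carboxylic acid carbon is C-1 by definition.
This places the triple bond between C-3 and C-4.
The name is pent-3-ynoic acid.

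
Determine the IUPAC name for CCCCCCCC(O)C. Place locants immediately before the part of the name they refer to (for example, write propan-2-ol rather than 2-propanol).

The longest chain bearing the –OH group is 9 carbons long (nonane).
The principal characteristic group is an alcohol (–OH), named with the suffix -ol.
Number the chain so that numbering from this end puts the hydroxyl group at C-2 rather than C-8.
With this numbering: the hydroxyl at C-2.
Assembling the pieces gives nonan-2-ol.

nonan-2-ol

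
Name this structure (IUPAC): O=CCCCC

pentanal

The longest carbon chain that includes the –CHO group has 5 carbons, so the parent hydride is pentane.
An aldehyde (terminal –CHO) is the principal characteristic group, giving the suffix -al.
Number the chain so that the aldehyde carbon is C-1 by definition.
Assembling the pieces gives pentanal.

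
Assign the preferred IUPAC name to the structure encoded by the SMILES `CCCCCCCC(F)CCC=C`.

Counting along the main chain through the multiple bond gives 12 carbons: the parent is dodecane.
The chain contains a C=C double bond, so the unsaturation ending is -ene.
Number the chain so that numbering from this end puts the double bond at C-1 rather than C-11.
This places the double bond between C-1 and C-2; a fluoro group at C-5.
Assembling the pieces gives 5-fluorododec-1-ene.

5-fluorododec-1-ene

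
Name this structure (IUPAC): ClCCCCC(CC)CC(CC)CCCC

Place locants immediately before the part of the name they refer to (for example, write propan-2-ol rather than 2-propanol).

The parent chain contains 11 carbons (undecane).
The numbering direction is chosen so that the substituent locant set {1,5,7} is lower than {5,7,11} at the first point of difference.
With this numbering: a chloro group at C-1; ethyl groups at C-5 and C-7.
The substituents are ordered alphabetically, ignoring any di-/tri- multipliers.
The name is 1-chloro-5,7-diethylundecane.

1-chloro-5,7-diethylundecane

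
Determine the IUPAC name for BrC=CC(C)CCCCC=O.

8-bromo-6-methyloct-7-enal

The longest chain bearing the –CHO group and the multiple bond is 8 carbons long (octane).
The principal characteristic group is an aldehyde (terminal –CHO), named with the suffix -al.
A C=C double bond in the chain gives the infix -ene-.
The numbering direction is chosen so that the aldehyde carbon is C-1 by definition.
With this numbering: the double bond between C-7 and C-8; a bromo group at C-8; a methyl group at C-6.
Substituent prefixes are cited in alphabetical order (multiplying prefixes like di-/tri- are ignored for ordering).
Assembling the pieces gives 8-bromo-6-methyloct-7-enal.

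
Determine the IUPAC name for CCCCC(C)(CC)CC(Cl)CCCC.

7-chloro-5-ethyl-5-methylundecane

The longest continuous carbon chain has 11 atoms, so the parent hydride is undecane.
The numbering direction is chosen so that the substituent locant set {5,5,7} is lower than {5,7,7} at the first point of difference.
This places a chloro group at C-7; an ethyl group at C-5; a methyl group at C-5.
Prefixes are listed alphabetically: chloro, ethyl, methyl.
Putting it together: 7-chloro-5-ethyl-5-methylundecane.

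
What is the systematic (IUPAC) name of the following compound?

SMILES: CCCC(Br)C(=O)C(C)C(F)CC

6-bromo-3-fluoro-4-methylnonan-5-one

The longest carbon chain that includes the carbonyl has 9 carbons, so the parent hydride is nonane.
A ketone (C=O on an internal carbon) is the principal characteristic group, giving the suffix -one.
The numbering direction is chosen so that the substituent locant set {3,4,6} is lower than {4,6,7} at the first point of difference.
That gives the carbonyl at C-5; a bromo group at C-6; a fluoro group at C-3; a methyl group at C-4.
Substituent prefixes are cited in alphabetical order (multiplying prefixes like di-/tri- are ignored for ordering).
Putting it together: 6-bromo-3-fluoro-4-methylnonan-5-one.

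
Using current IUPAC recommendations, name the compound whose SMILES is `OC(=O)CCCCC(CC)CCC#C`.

The longest chain bearing the –COOH group and the multiple bond is 10 carbons long (decane).
A carboxylic acid (terminal –COOH) is the principal characteristic group, giving the suffix -oic acid.
The chain contains a C≡C triple bond, so the unsaturation ending is -yne.
Choose the numbering such that the carboxylic acid carbon is C-1 by definition.
With this numbering: the triple bond between C-9 and C-10; an ethyl group at C-6.
Assembling the pieces gives 6-ethyldec-9-ynoic acid.

6-ethyldec-9-ynoic acid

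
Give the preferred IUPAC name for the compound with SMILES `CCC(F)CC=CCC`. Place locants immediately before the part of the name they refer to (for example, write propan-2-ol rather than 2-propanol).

6-fluorooct-3-ene

The longest carbon chain that includes the multiple bond has 8 carbons, so the parent hydride is octane.
The chain contains a C=C double bond, so the unsaturation ending is -ene.
Choose the numbering such that numbering from this end puts the double bond at C-3 rather than C-5.
With this numbering: the double bond between C-3 and C-4; a fluoro group at C-6.
Putting it together: 6-fluorooct-3-ene.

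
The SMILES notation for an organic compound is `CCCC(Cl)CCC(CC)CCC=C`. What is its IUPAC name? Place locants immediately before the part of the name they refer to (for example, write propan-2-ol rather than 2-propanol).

8-chloro-5-ethylundec-1-ene

Counting along the main chain through the multiple bond gives 11 carbons: the parent is undecane.
There is one C=C double bond, indicated by the ending -ene.
The numbering direction is chosen so that numbering from this end puts the double bond at C-1 rather than C-10.
That gives the double bond between C-1 and C-2; a chloro group at C-8; an ethyl group at C-5.
Substituent prefixes are cited in alphabetical order (multiplying prefixes like di-/tri- are ignored for ordering).
The name is 8-chloro-5-ethylundec-1-ene.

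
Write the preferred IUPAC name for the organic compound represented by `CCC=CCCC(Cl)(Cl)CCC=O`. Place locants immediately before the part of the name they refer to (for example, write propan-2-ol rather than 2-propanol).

4,4-dichlorodec-7-enal

The longest carbon chain that includes the –CHO group and the multiple bond has 10 carbons, so the parent hydride is decane.
An aldehyde (terminal –CHO) is the principal characteristic group, giving the suffix -al.
The chain contains a C=C double bond, so the unsaturation ending is -ene.
Number the chain so that the aldehyde carbon is C-1 by definition.
That gives the double bond between C-7 and C-8; two chloro groups at C-4.
The name is 4,4-dichlorodec-7-enal.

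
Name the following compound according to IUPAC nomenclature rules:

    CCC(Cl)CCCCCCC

The longest continuous carbon chain has 10 atoms, so the parent hydride is decane.
Choose the numbering such that the substituent locant set {3} is lower than {8} at the first point of difference.
With this numbering: a chloro group at C-3.
Assembling the pieces gives 3-chlorodecane.

3-chlorodecane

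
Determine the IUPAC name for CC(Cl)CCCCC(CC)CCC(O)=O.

The longest carbon chain that includes the –COOH group has 10 carbons, so the parent hydride is decane.
The highest-priority functional group is a carboxylic acid (terminal –COOH), so the name ends in -oic acid.
The numbering direction is chosen so that the carboxylic acid carbon is C-1 by definition.
With this numbering: a chloro group at C-9; an ethyl group at C-4.
The substituents are ordered alphabetically, ignoring any di-/tri- multipliers.
Assembling the pieces gives 9-chloro-4-ethyldecanoic acid.

9-chloro-4-ethyldecanoic acid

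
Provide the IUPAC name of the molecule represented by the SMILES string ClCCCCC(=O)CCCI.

8-chloro-1-iodooctan-4-one

Counting along the main chain through the carbonyl gives 8 carbons: the parent is octane.
The principal characteristic group is a ketone (C=O on an internal carbon), named with the suffix -one.
Choose the numbering such that numbering from this end puts the carbonyl group at C-4 rather than C-5.
That gives the carbonyl at C-4; a chloro group at C-8; an iodo group at C-1.
Prefixes are listed alphabetically: chloro, iodo.
Putting it together: 8-chloro-1-iodooctan-4-one.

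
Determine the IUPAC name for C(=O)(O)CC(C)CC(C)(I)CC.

5-iodo-3,5-dimethylheptanoic acid

The longest chain bearing the –COOH group is 7 carbons long (heptane).
A carboxylic acid (terminal –COOH) is the principal characteristic group, giving the suffix -oic acid.
Choose the numbering such that the carboxylic acid carbon is C-1 by definition.
This places an iodo group at C-5; methyl groups at C-3 and C-5.
Prefixes are listed alphabetically: iodo, methyl.
Assembling the pieces gives 5-iodo-3,5-dimethylheptanoic acid.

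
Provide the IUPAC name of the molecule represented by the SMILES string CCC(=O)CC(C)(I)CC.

5-iodo-5-methylheptan-3-one

Counting along the main chain through the carbonyl gives 7 carbons: the parent is heptane.
The highest-priority functional group is a ketone (C=O on an internal carbon), so the name ends in -one.
Choose the numbering such that numbering from this end puts the carbonyl group at C-3 rather than C-5.
This places the carbonyl at C-3; an iodo group at C-5; a methyl group at C-5.
Prefixes are listed alphabetically: iodo, methyl.
The name is 5-iodo-5-methylheptan-3-one.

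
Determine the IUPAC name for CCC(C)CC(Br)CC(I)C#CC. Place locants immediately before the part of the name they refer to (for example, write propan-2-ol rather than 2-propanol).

Counting along the main chain through the multiple bond gives 10 carbons: the parent is decane.
There is one C≡C triple bond, indicated by the ending -yne.
Choose the numbering such that numbering from this end puts the triple bond at C-2 rather than C-8.
That gives the triple bond between C-2 and C-3; a bromo group at C-6; an iodo group at C-4; a methyl group at C-8.
The substituents are ordered alphabetically, ignoring any di-/tri- multipliers.
Assembling the pieces gives 6-bromo-4-iodo-8-methyldec-2-yne.

6-bromo-4-iodo-8-methyldec-2-yne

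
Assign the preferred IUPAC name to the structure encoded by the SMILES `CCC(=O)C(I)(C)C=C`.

The longest chain bearing the carbonyl and the multiple bond is 6 carbons long (hexane).
The highest-priority functional group is a ketone (C=O on an internal carbon), so the name ends in -one.
The chain contains a C=C double bond, so the unsaturation ending is -ene.
Choose the numbering such that numbering from this end puts the carbonyl group at C-3 rather than C-4.
This places the carbonyl at C-3; the double bond between C-5 and C-6; an iodo group at C-4; a methyl group at C-4.
Prefixes are listed alphabetically: iodo, methyl.
Putting it together: 4-iodo-4-methylhex-5-en-3-one.

4-iodo-4-methylhex-5-en-3-one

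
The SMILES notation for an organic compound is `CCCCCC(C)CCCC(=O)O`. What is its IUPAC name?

The longest chain bearing the –COOH group is 10 carbons long (decane).
The highest-priority functional group is a carboxylic acid (terminal –COOH), so the name ends in -oic acid.
Number the chain so that the carboxylic acid carbon is C-1 by definition.
This places a methyl group at C-5.
Putting it together: 5-methyldecanoic acid.

5-methyldecanoic acid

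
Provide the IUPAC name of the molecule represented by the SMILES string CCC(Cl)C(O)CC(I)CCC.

The longest carbon chain that includes the –OH group has 9 carbons, so the parent hydride is nonane.
The principal characteristic group is an alcohol (–OH), named with the suffix -ol.
Number the chain so that numbering from this end puts the hydroxyl group at C-4 rather than C-6.
This places the hydroxyl at C-4; a chloro group at C-3; an iodo group at C-6.
Substituent prefixes are cited in alphabetical order (multiplying prefixes like di-/tri- are ignored for ordering).
The name is 3-chloro-6-iodononan-4-ol.

3-chloro-6-iodononan-4-ol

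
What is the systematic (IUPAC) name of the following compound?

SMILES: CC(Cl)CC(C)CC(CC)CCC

The longest continuous carbon chain has 9 atoms, so the parent hydride is nonane.
Number the chain so that the substituent locant set {2,4,6} is lower than {4,6,8} at the first point of difference.
This places a chloro group at C-2; an ethyl group at C-6; a methyl group at C-4.
The substituents are ordered alphabetically, ignoring any di-/tri- multipliers.
Assembling the pieces gives 2-chloro-6-ethyl-4-methylnonane.

2-chloro-6-ethyl-4-methylnonane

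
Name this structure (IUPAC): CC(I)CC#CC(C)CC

The longest carbon chain that includes the multiple bond has 8 carbons, so the parent hydride is octane.
There is one C≡C triple bond, indicated by the ending -yne.
Choose the numbering such that the substituent locant set {2,6} is lower than {3,7} at the first point of difference.
With this numbering: the triple bond between C-4 and C-5; an iodo group at C-2; a methyl group at C-6.
Substituent prefixes are cited in alphabetical order (multiplying prefixes like di-/tri- are ignored for ordering).
Assembling the pieces gives 2-iodo-6-methyloct-4-yne.

2-iodo-6-methyloct-4-yne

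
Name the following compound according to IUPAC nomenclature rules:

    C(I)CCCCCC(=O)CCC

Counting along the main chain through the carbonyl gives 10 carbons: the parent is decane.
A ketone (C=O on an internal carbon) is the principal characteristic group, giving the suffix -one.
Choose the numbering such that numbering from this end puts the carbonyl group at C-4 rather than C-7.
This places the carbonyl at C-4; an iodo group at C-10.
Assembling the pieces gives 10-iododecan-4-one.

10-iododecan-4-one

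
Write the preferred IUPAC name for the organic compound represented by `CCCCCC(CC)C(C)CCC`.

The longest carbon chain is 10 atoms: the parent is decane.
Choose the numbering such that the substituent locant set {4,5} is lower than {6,7} at the first point of difference.
With this numbering: an ethyl group at C-5; a methyl group at C-4.
Prefixes are listed alphabetically: ethyl, methyl.
Putting it together: 5-ethyl-4-methyldecane.

5-ethyl-4-methyldecane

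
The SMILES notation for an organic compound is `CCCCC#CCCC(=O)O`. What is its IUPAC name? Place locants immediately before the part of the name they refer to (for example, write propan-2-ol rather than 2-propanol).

Counting along the main chain through the –COOH group and the multiple bond gives 9 carbons: the parent is nonane.
The principal characteristic group is a carboxylic acid (terminal –COOH), named with the suffix -oic acid.
A C≡C triple bond in the chain gives the infix -yne-.
Choose the numbering such that the carboxylic acid carbon is C-1 by definition.
With this numbering: the triple bond between C-4 and C-5.
Assembling the pieces gives non-4-ynoic acid.

non-4-ynoic acid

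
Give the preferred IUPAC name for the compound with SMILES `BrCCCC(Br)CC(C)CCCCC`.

1,4-dibromo-6-methylundecane

The parent chain contains 11 carbons (undecane).
Choose the numbering such that the substituent locant set {1,4,6} is lower than {6,8,11} at the first point of difference.
That gives bromo groups at C-1 and C-4; a methyl group at C-6.
Substituent prefixes are cited in alphabetical order (multiplying prefixes like di-/tri- are ignored for ordering).
The name is 1,4-dibromo-6-methylundecane.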